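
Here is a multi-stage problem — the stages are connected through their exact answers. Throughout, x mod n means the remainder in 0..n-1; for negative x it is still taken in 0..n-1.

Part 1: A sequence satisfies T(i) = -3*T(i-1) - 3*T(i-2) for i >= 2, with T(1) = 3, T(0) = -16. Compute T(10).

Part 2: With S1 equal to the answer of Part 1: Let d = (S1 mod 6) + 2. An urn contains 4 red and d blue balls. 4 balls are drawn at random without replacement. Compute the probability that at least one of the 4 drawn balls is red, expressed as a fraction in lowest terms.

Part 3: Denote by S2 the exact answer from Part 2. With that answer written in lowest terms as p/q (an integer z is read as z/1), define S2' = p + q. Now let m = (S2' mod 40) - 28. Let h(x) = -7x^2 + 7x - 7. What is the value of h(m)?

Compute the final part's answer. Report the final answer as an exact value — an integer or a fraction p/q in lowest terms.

-3241

Part 1: T(2) = -3*(3) - 3*(-16) = 39; iterating: T(2)=39, T(3)=-126, T(4)=261, T(5)=-405, T(6)=432, T(7)=-81, T(8)=-1053, T(9)=3402, T(10)=-7047; answer -7047
Part 2: S1 = -7047; d = 5; total draws C(9,4) = 126; complement C(5,4) = 5; favorable 126 - 5 = 121; P = 121/126; answer 121/126
Part 3: S2 = 121/126; threaded value p + q = 247; m = -21; -7*(-21)^2 + 7*(-21)^1 - 7 = (-3087) + (-147) + (-7) = -3241; answer -3241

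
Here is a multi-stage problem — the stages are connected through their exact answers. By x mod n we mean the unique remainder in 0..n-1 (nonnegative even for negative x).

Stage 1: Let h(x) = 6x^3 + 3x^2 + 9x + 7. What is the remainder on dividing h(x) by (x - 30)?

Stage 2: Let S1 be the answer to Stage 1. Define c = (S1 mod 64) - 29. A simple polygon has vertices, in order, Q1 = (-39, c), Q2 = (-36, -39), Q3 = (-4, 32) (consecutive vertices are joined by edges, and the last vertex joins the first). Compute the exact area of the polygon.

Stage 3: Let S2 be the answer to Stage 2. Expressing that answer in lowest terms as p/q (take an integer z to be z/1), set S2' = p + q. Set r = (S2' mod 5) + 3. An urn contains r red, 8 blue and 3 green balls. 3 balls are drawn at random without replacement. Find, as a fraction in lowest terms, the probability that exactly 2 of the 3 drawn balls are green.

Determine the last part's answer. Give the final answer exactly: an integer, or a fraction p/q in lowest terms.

21/340

Stage 1: remainder = value at the root: 6*(30)^3 + 3*(30)^2 + 9*(30)^1 + 7 = (162000) + (2700) + (270) + (7) = 164977; answer 164977
Stage 2: S1 = 164977; c = 20; cross terms: (-39*-39 - -36*20)=2241, (-36*32 - -4*-39)=-1308, (-4*20 - -39*32)=1168; twice the area = |2101| = 2101; area = 2101/2; answer 2101/2
Stage 3: S2 = 2101/2; threaded value p + q = 2103; r = 6; total draws C(17,3) = 680; favorable C(3,2)*C(14,1) = 42; P = 21/340; answer 21/340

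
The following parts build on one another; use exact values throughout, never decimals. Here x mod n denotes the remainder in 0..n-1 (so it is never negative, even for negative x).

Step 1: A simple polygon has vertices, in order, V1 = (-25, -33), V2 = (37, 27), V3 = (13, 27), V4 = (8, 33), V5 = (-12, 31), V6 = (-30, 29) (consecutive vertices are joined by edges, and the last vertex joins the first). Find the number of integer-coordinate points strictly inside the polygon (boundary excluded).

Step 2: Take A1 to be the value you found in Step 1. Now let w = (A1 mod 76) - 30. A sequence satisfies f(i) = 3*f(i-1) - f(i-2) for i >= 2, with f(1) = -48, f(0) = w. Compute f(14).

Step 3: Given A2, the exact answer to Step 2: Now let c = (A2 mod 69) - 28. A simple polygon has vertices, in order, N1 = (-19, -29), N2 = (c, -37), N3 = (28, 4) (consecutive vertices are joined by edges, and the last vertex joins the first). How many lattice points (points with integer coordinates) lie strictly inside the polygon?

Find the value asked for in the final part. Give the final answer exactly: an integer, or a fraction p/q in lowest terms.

912

Step 1: cross terms: (-25*27 - 37*-33)=546, (37*27 - 13*27)=648, (13*33 - 8*27)=213, (8*31 - -12*33)=644, (-12*29 - -30*31)=582, (-30*-33 - -25*29)=1715; twice the area = |4348| = 4348; area = 2174; boundary points = 2 + 24 + 1 + 2 + 2 + 1 = 32; strictly interior points = area - boundary/2 + 1 = 2159; answer 2159
Step 2: A1 = 2159; w = 1; f(2) = 3*(-48) - 1*(1) = -145; iterating: f(2)=-145, f(3)=-387, f(4)=-1016, f(5)=-2661, f(6)=-6967, f(7)=-18240, f(8)=-47753, f(9)=-125019, f(10)=-327304, f(11)=-856893, f(12)=-2243375, f(13)=-5873232, f(14)=-15376321; answer -15376321
Step 3: A2 = -15376321; c = 25; cross terms: (-19*-37 - 25*-29)=1428, (25*4 - 28*-37)=1136, (28*-29 - -19*4)=-736; twice the area = |1828| = 1828; area = 914; boundary points = 4 + 1 + 1 = 6; strictly interior points = area - boundary/2 + 1 = 912; answer 912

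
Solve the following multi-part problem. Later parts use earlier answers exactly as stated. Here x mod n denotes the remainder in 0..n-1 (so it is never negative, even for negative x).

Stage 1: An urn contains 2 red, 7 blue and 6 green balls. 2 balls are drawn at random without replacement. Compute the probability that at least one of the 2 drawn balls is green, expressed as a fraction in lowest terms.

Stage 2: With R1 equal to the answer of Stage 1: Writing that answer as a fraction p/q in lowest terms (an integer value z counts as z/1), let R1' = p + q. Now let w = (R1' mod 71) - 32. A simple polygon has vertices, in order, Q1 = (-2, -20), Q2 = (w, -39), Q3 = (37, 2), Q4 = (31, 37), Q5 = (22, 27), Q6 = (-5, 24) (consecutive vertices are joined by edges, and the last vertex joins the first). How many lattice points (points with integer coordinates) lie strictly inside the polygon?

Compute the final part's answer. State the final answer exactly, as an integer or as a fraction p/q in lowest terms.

2114

Stage 1: total draws C(15,2) = 105; complement C(9,2) = 36; favorable 105 - 36 = 69; P = 23/35; answer 23/35
Stage 2: R1 = 23/35; threaded value p + q = 58; w = 26; cross terms: (-2*-39 - 26*-20)=598, (26*2 - 37*-39)=1495, (37*37 - 31*2)=1307, (31*27 - 22*37)=23, (22*24 - -5*27)=663, (-5*-20 - -2*24)=148; twice the area = |4234| = 4234; area = 2117; boundary points = 1 + 1 + 1 + 1 + 3 + 1 = 8; strictly interior points = area - boundary/2 + 1 = 2114; answer 2114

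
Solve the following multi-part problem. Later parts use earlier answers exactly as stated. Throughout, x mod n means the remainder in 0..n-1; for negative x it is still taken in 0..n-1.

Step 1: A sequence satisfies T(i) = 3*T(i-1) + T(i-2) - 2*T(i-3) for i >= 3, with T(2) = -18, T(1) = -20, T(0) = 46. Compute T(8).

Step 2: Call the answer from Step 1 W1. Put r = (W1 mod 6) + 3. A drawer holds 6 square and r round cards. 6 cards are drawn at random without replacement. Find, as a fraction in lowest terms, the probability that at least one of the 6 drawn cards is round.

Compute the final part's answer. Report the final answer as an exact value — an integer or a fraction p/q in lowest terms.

Step 1: T(3) = 3*(-18) + 1*(-20) - 2*(46) = -166; iterating: T(3)=-166, T(4)=-476, T(5)=-1558, T(6)=-4818, T(7)=-15060, T(8)=-46882; answer -46882
Step 2: W1 = -46882; r = 5; total draws C(11,6) = 462; complement C(6,6) = 1; favorable 462 - 1 = 461; P = 461/462; answer 461/462

461/462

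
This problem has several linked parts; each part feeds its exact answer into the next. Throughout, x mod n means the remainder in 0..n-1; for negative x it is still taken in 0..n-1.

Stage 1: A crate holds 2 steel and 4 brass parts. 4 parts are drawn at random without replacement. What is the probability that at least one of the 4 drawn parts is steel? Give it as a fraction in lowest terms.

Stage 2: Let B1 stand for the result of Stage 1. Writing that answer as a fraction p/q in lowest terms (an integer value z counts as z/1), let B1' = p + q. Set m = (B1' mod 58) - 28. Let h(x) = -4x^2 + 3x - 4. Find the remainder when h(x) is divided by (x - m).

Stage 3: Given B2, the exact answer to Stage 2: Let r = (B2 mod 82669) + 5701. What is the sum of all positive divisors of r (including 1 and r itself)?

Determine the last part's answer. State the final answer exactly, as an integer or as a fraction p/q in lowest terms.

145728

Stage 1: total draws C(6,4) = 15; complement C(4,4) = 1; favorable 15 - 1 = 14; P = 14/15; answer 14/15
Stage 2: B1 = 14/15; threaded value p + q = 29; m = 1; remainder = value at the root: -4*(1)^2 + 3*(1)^1 - 4 = (-4) + (3) + (-4) = -5; answer -5
Stage 3: B2 = -5; r = 88365; 88365 = 3 * 5 * 43 * 137; sigma = (1 + 3) * (1 + 5) * (1 + 43) * (1 + 137) = 4 * 6 * 44 * 138 = 145728; answer 145728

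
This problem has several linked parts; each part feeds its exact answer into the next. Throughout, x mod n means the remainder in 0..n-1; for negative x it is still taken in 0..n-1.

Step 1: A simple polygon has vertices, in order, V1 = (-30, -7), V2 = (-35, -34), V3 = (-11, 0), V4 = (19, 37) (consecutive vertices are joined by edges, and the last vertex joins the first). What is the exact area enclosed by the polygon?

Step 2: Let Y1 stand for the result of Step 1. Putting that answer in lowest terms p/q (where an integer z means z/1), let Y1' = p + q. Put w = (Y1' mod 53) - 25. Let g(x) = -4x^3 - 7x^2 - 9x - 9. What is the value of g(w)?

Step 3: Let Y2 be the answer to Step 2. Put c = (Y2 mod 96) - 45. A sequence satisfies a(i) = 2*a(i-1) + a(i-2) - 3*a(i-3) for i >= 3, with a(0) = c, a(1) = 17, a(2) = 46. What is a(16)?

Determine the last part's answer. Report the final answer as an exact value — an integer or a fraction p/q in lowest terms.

Step 1: cross terms: (-30*-34 - -35*-7)=775, (-35*0 - -11*-34)=-374, (-11*37 - 19*0)=-407, (19*-7 - -30*37)=977; twice the area = |971| = 971; area = 971/2; answer 971/2
Step 2: Y1 = 971/2; threaded value p + q = 973; w = -6; -4*(-6)^3 - 7*(-6)^2 - 9*(-6)^1 - 9 = (864) + (-252) + (54) + (-9) = 657; answer 657
Step 3: Y2 = 657; c = 36; a(3) = 2*(46) + 1*(17) - 3*(36) = 1; iterating: a(3)=1, a(4)=-3, a(5)=-143, a(6)=-292, a(7)=-718, a(8)=-1299, a(9)=-2440, a(10)=-4025, a(11)=-6593, a(12)=-9891, a(13)=-14300, a(14)=-18712, a(15)=-22051, a(16)=-19914; answer -19914

-19914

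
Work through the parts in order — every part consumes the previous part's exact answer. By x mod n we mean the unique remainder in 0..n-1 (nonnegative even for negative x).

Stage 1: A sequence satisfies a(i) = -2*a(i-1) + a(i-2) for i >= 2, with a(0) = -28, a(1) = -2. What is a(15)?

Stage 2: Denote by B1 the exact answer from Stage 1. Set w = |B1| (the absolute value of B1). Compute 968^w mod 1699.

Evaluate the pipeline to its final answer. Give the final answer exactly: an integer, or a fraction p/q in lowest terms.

Stage 1: a(2) = -2*(-2) + 1*(-28) = -24; iterating: a(2)=-24, a(3)=46, a(4)=-116, a(5)=278, a(6)=-672, a(7)=1622, a(8)=-3916, a(9)=9454, a(10)=-22824, a(11)=55102, a(12)=-133028, a(13)=321158, a(14)=-775344, a(15)=1871846; answer 1871846
Stage 2: B1 = 1871846; w = 1871846; squarings mod 1699: 968^1=968, 968^2=875, 968^4=1075, 968^8=305, 968^16=1279, 968^32=1403, 968^64=967, 968^128=639, 968^256=561, 968^512=406, 968^1024=33, 968^2048=1089, 968^4096=19, 968^8192=361, 968^16384=1197, 968^32768=552, 968^65536=583, 968^131072=89, 968^262144=1125, 968^524288=1569, 968^1048576=1609; 968^1871846 = 968^2 * 968^4 * 968^32 * 968^64 * 968^128 * 968^256 * 968^512 * 968^1024 * 968^2048 * 968^32768 * 968^262144 * 968^524288 * 968^1048576 = 244 (mod 1699); answer 244

244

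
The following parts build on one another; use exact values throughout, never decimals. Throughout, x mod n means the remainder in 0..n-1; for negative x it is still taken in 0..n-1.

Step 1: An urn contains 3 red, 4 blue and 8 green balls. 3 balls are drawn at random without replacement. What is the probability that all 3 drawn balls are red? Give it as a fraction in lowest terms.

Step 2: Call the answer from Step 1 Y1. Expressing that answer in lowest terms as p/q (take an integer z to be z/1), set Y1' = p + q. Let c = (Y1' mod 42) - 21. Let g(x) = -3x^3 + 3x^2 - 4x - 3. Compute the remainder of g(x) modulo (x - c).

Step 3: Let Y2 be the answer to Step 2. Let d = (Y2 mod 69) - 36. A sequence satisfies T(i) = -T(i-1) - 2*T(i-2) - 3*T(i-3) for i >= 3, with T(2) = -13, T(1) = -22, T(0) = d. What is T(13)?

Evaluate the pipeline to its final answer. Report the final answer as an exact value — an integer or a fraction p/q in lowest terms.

Step 1: total draws C(15,3) = 455; favorable C(3,3) = 1; P = 1/455; answer 1/455
Step 2: Y1 = 1/455; threaded value p + q = 456; c = 15; remainder = value at the root: -3*(15)^3 + 3*(15)^2 - 4*(15)^1 - 3 = (-10125) + (675) + (-60) + (-3) = -9513; answer -9513
Step 3: Y2 = -9513; d = -27; T(3) = -1*(-13) - 2*(-22) - 3*(-27) = 138; iterating: T(3)=138, T(4)=-46, T(5)=-191, T(6)=-131, T(7)=651, T(8)=184, T(9)=-1093, T(10)=-1228, T(11)=2862, T(12)=2873, T(13)=-4913; answer -4913

-4913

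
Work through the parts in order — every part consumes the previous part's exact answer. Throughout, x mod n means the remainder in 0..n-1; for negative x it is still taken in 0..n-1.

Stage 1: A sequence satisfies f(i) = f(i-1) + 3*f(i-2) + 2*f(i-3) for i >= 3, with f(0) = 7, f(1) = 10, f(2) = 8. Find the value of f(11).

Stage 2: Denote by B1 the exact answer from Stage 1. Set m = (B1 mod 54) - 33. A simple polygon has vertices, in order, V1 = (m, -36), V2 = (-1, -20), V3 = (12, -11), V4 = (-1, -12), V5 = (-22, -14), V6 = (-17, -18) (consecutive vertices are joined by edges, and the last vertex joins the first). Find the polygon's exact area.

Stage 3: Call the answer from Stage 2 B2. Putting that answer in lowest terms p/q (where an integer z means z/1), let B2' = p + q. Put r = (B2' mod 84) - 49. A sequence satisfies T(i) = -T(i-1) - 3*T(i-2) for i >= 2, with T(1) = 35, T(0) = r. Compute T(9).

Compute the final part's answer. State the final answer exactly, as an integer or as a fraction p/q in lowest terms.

Stage 1: f(3) = 1*(8) + 3*(10) + 2*(7) = 52; iterating: f(3)=52, f(4)=96, f(5)=268, f(6)=660, f(7)=1656, f(8)=4172, f(9)=10460, f(10)=26288, f(11)=66012; answer 66012
Stage 2: B1 = 66012; m = -9; cross terms: (-9*-20 - -1*-36)=144, (-1*-11 - 12*-20)=251, (12*-12 - -1*-11)=-155, (-1*-14 - -22*-12)=-250, (-22*-18 - -17*-14)=158, (-17*-36 - -9*-18)=450; twice the area = |598| = 598; area = 299; answer 299
Stage 3: B2 = 299; threaded value p + q = 300; r = -1; T(2) = -1*(35) - 3*(-1) = -32; iterating: T(2)=-32, T(3)=-73, T(4)=169, T(5)=50, T(6)=-557, T(7)=407, T(8)=1264, T(9)=-2485; answer -2485

-2485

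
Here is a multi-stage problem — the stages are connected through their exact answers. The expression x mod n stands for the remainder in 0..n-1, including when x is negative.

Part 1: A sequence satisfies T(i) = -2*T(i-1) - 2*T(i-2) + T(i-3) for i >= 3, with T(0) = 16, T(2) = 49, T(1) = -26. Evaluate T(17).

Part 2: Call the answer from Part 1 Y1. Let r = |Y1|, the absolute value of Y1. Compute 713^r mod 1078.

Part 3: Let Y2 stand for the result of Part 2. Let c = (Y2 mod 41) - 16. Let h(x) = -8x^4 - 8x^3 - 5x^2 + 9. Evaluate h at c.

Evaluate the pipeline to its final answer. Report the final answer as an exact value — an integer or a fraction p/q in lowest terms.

-72491

Part 1: T(3) = -2*(49) - 2*(-26) + 1*(16) = -30; iterating: T(3)=-30, T(4)=-64, T(5)=237, T(6)=-376, T(7)=214, T(8)=561, T(9)=-1926, T(10)=2944, T(11)=-1475, T(12)=-4864, T(13)=15622, T(14)=-22991, T(15)=9874, T(16)=41856, T(17)=-126451; answer -126451
Part 2: Y1 = -126451; r = 126451; squarings mod 1078: 713^1=713, 713^2=631, 713^4=379, 713^8=267, 713^16=141, 713^32=477, 713^64=71, 713^128=729, 713^256=1065, 713^512=169, 713^1024=533, 713^2048=575, 713^4096=757, 713^8192=631, 713^16384=379, 713^32768=267, 713^65536=141; 713^126451 = 713^1 * 713^2 * 713^16 * 713^32 * 713^64 * 713^128 * 713^256 * 713^1024 * 713^2048 * 713^8192 * 713^16384 * 713^32768 * 713^65536 = 867 (mod 1078); answer 867
Part 3: Y2 = 867; c = -10; -8*(-10)^4 - 8*(-10)^3 - 5*(-10)^2 + 9 = (-80000) + (8000) + (-500) + (9) = -72491; answer -72491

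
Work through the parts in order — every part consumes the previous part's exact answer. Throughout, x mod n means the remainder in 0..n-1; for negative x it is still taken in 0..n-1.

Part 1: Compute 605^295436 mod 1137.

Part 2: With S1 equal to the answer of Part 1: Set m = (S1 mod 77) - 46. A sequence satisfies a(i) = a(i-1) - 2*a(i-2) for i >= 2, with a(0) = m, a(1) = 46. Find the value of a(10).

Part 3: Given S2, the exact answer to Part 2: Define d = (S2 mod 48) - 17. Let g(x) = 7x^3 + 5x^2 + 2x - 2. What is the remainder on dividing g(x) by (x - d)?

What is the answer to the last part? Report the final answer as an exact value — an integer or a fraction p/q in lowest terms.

67072

Part 1: squarings mod 1137: 605^1=605, 605^2=1048, 605^4=1099, 605^8=307, 605^16=1015, 605^32=103, 605^64=376, 605^128=388, 605^256=460, 605^512=118, 605^1024=280, 605^2048=1084, 605^4096=535, 605^8192=838, 605^16384=715, 605^32768=712, 605^65536=979, 605^131072=1087, 605^262144=226; 605^295436 = 605^4 * 605^8 * 605^512 * 605^32768 * 605^262144 = 1063 (mod 1137); answer 1063
Part 2: S1 = 1063; m = 16; a(2) = 1*(46) - 2*(16) = 14; iterating: a(2)=14, a(3)=-78, a(4)=-106, a(5)=50, a(6)=262, a(7)=162, a(8)=-362, a(9)=-686, a(10)=38; answer 38
Part 3: S2 = 38; d = 21; remainder = value at the root: 7*(21)^3 + 5*(21)^2 + 2*(21)^1 - 2 = (64827) + (2205) + (42) + (-2) = 67072; answer 67072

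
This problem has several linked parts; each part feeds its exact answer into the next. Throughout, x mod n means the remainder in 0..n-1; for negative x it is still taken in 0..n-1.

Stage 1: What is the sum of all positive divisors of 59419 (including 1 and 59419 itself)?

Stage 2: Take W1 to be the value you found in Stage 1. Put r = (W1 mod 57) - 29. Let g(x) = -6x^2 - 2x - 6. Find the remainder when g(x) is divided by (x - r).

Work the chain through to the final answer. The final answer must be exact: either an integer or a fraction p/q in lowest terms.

Stage 1: 59419 is prime, so its only divisors are 1 and 59419; sigma = 1 + 59419 = 59420; answer 59420
Stage 2: W1 = 59420; r = -3; remainder = value at the root: -6*(-3)^2 - 2*(-3)^1 - 6 = (-54) + (6) + (-6) = -54; answer -54

-54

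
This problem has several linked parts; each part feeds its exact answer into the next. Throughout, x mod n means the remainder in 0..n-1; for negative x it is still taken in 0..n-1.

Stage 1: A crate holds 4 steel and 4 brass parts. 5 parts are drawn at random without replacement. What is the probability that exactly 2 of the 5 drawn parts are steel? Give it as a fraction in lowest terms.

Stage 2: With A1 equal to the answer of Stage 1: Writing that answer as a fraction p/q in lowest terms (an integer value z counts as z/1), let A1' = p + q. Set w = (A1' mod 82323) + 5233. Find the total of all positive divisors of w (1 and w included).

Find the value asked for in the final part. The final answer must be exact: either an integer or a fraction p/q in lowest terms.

6156

Stage 1: total draws C(8,5) = 56; favorable C(4,2)*C(4,3) = 24; P = 3/7; answer 3/7
Stage 2: A1 = 3/7; threaded value p + q = 10; w = 5243; 5243 = 7^2 * 107; sigma = (1 + 7 + 49) * (1 + 107) = 57 * 108 = 6156; answer 6156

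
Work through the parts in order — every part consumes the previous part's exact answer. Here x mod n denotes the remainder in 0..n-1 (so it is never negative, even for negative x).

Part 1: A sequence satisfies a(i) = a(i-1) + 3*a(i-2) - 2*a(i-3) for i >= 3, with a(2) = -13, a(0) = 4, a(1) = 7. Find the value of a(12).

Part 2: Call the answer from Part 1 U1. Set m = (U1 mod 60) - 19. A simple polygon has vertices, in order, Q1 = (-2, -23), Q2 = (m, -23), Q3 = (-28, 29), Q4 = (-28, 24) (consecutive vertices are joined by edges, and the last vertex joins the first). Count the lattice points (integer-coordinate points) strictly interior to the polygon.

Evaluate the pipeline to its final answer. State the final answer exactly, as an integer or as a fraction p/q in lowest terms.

1108

Part 1: a(3) = 1*(-13) + 3*(7) - 2*(4) = 0; iterating: a(3)=0, a(4)=-53, a(5)=-27, a(6)=-186, a(7)=-161, a(8)=-665, a(9)=-776, a(10)=-2449, a(11)=-3447, a(12)=-9242; answer -9242
Part 2: U1 = -9242; m = 39; cross terms: (-2*-23 - 39*-23)=943, (39*29 - -28*-23)=487, (-28*24 - -28*29)=140, (-28*-23 - -2*24)=692; twice the area = |2262| = 2262; area = 1131; boundary points = 41 + 1 + 5 + 1 = 48; strictly interior points = area - boundary/2 + 1 = 1108; answer 1108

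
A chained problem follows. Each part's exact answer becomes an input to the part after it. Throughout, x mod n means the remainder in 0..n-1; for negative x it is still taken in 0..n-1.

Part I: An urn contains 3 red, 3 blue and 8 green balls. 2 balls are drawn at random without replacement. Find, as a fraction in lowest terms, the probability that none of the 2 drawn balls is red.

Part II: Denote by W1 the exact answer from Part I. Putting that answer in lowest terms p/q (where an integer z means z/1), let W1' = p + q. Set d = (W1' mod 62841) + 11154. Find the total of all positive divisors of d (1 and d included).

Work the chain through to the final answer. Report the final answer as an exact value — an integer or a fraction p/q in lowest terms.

Part I: total draws C(14,2) = 91; favorable C(11,2) = 55; P = 55/91; answer 55/91
Part II: W1 = 55/91; threaded value p + q = 146; d = 11300; 11300 = 2^2 * 5^2 * 113; sigma = (1 + 2 + 4) * (1 + 5 + 25) * (1 + 113) = 7 * 31 * 114 = 24738; answer 24738

24738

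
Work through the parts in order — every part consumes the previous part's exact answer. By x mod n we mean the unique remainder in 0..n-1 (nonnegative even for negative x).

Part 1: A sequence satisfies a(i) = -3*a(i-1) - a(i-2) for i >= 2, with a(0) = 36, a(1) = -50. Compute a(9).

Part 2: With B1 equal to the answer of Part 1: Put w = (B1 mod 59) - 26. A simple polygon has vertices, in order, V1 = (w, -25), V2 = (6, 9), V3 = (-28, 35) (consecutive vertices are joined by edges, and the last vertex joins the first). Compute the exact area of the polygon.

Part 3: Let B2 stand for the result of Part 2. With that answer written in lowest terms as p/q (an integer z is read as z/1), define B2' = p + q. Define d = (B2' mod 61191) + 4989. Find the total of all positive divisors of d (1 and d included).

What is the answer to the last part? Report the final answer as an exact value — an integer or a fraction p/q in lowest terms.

Part 1: a(2) = -3*(-50) - 1*(36) = 114; iterating: a(2)=114, a(3)=-292, a(4)=762, a(5)=-1994, a(6)=5220, a(7)=-13666, a(8)=35778, a(9)=-93668; answer -93668
Part 2: B1 = -93668; w = -2; cross terms: (-2*9 - 6*-25)=132, (6*35 - -28*9)=462, (-28*-25 - -2*35)=770; twice the area = |1364| = 1364; area = 682; answer 682
Part 3: B2 = 682; threaded value p + q = 683; d = 5672; 5672 = 2^3 * 709; sigma = (1 + 2 + 4 + 8) * (1 + 709) = 15 * 710 = 10650; answer 10650

10650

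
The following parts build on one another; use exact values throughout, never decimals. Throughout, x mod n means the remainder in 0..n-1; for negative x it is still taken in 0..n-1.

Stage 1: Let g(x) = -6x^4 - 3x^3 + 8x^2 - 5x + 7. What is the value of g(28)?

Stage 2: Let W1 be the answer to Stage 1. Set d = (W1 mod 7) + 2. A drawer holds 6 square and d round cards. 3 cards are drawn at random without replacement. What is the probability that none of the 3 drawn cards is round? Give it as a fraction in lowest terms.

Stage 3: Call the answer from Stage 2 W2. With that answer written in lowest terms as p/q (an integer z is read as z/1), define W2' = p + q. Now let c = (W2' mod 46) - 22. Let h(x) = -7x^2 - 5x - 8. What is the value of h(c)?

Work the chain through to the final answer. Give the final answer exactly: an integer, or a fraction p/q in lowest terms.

Stage 1: -6*(28)^4 - 3*(28)^3 + 8*(28)^2 - 5*(28)^1 + 7 = (-3687936) + (-65856) + (6272) + (-140) + (7) = -3747653; answer -3747653
Stage 2: W1 = -3747653; d = 2; total draws C(8,3) = 56; favorable C(6,3) = 20; P = 5/14; answer 5/14
Stage 3: W2 = 5/14; threaded value p + q = 19; c = -3; -7*(-3)^2 - 5*(-3)^1 - 8 = (-63) + (15) + (-8) = -56; answer -56

-56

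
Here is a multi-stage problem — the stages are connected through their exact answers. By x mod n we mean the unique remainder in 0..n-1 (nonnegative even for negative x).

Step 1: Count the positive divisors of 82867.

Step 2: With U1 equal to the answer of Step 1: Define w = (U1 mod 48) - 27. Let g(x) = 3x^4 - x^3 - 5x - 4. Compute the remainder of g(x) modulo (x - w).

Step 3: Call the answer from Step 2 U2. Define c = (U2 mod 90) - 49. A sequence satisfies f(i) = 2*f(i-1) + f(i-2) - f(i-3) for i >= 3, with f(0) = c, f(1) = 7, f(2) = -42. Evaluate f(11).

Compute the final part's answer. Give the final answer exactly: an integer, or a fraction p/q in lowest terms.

-52459

Step 1: 82867 = 173 * 479; number of divisors = (1+1) * (1+1) = 4; answer 4
Step 2: U1 = 4; w = -23; remainder = value at the root: 3*(-23)^4 - 1*(-23)^3 - 5*(-23)^1 - 4 = (839523) + (12167) + (115) + (-4) = 851801; answer 851801
Step 3: U2 = 851801; c = -8; f(3) = 2*(-42) + 1*(7) - 1*(-8) = -69; iterating: f(3)=-69, f(4)=-187, f(5)=-401, f(6)=-920, f(7)=-2054, f(8)=-4627, f(9)=-10388, f(10)=-23349, f(11)=-52459; answer -52459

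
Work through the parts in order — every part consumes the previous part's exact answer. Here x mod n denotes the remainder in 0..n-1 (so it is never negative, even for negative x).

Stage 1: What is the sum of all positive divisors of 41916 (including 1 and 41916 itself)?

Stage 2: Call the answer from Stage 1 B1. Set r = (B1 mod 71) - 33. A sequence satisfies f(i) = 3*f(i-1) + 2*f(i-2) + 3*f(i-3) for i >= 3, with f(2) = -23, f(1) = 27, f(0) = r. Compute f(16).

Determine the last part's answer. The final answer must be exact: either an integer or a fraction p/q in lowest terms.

Stage 1: 41916 = 2^2 * 3 * 7 * 499; sigma = (1 + 2 + 4) * (1 + 3) * (1 + 7) * (1 + 499) = 7 * 4 * 8 * 500 = 112000; answer 112000
Stage 2: B1 = 112000; r = 0; f(3) = 3*(-23) + 2*(27) + 3*(0) = -15; iterating: f(3)=-15, f(4)=-10, f(5)=-129, f(6)=-452, f(7)=-1644, f(8)=-6223, f(9)=-23313, f(10)=-87317, f(11)=-327246, f(12)=-1226311, f(13)=-4595376, f(14)=-17220488, f(15)=-64531149, f(16)=-241820551; answer -241820551

-241820551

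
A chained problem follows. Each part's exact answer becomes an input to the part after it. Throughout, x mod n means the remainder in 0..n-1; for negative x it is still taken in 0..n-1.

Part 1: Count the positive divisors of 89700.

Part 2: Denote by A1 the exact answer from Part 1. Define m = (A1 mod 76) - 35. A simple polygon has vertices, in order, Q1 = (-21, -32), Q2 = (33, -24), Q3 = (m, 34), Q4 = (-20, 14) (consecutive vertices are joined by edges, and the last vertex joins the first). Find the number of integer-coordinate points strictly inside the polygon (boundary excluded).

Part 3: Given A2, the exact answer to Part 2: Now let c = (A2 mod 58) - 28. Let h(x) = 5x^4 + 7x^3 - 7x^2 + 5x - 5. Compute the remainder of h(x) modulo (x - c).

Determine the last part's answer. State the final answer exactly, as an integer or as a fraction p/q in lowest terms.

Part 1: 89700 = 2^2 * 3 * 5^2 * 13 * 23; number of divisors = (2+1) * (1+1) * (2+1) * (1+1) * (1+1) = 72; answer 72
Part 2: A1 = 72; m = 37; cross terms: (-21*-24 - 33*-32)=1560, (33*34 - 37*-24)=2010, (37*14 - -20*34)=1198, (-20*-32 - -21*14)=934; twice the area = |5702| = 5702; area = 2851; boundary points = 2 + 2 + 1 + 1 = 6; strictly interior points = area - boundary/2 + 1 = 2849; answer 2849
Part 3: A2 = 2849; c = -21; remainder = value at the root: 5*(-21)^4 + 7*(-21)^3 - 7*(-21)^2 + 5*(-21)^1 - 5 = (972405) + (-64827) + (-3087) + (-105) + (-5) = 904381; answer 904381

904381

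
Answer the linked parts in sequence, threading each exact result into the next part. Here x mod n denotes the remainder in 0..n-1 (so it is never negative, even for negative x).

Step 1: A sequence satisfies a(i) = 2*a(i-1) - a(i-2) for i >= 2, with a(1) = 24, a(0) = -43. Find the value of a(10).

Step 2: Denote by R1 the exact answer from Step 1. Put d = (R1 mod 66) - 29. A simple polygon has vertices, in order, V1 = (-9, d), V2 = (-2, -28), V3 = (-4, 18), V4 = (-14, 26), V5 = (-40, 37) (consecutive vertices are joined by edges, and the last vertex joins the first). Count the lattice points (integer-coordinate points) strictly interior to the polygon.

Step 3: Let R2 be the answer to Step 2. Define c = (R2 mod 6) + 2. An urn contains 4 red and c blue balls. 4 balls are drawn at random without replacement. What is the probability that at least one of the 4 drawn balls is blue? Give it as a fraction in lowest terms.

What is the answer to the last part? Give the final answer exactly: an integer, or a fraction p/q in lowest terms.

34/35

Step 1: a(2) = 2*(24) - 1*(-43) = 91; iterating: a(2)=91, a(3)=158, a(4)=225, a(5)=292, a(6)=359, a(7)=426, a(8)=493, a(9)=560, a(10)=627; answer 627
Step 2: R1 = 627; d = 4; cross terms: (-9*-28 - -2*4)=260, (-2*18 - -4*-28)=-148, (-4*26 - -14*18)=148, (-14*37 - -40*26)=522, (-40*4 - -9*37)=173; twice the area = |955| = 955; area = 955/2; boundary points = 1 + 2 + 2 + 1 + 1 = 7; strictly interior points = area - boundary/2 + 1 = 475; answer 475
Step 3: R2 = 475; c = 3; total draws C(7,4) = 35; complement C(4,4) = 1; favorable 35 - 1 = 34; P = 34/35; answer 34/35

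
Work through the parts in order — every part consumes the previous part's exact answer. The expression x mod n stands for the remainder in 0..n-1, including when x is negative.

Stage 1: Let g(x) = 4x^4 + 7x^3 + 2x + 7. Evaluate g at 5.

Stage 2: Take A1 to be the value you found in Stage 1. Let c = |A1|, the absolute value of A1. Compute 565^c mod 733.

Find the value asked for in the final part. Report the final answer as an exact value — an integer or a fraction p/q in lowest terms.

Stage 1: 4*(5)^4 + 7*(5)^3 + 2*(5)^1 + 7 = (2500) + (875) + (10) + (7) = 3392; answer 3392
Stage 2: A1 = 3392; c = 3392; squarings mod 733: 565^1=565, 565^2=370, 565^4=562, 565^8=654, 565^16=377, 565^32=660, 565^64=198, 565^128=355, 565^256=682, 565^512=402, 565^1024=344, 565^2048=323; 565^3392 = 565^64 * 565^256 * 565^1024 * 565^2048 = 721 (mod 733); answer 721

721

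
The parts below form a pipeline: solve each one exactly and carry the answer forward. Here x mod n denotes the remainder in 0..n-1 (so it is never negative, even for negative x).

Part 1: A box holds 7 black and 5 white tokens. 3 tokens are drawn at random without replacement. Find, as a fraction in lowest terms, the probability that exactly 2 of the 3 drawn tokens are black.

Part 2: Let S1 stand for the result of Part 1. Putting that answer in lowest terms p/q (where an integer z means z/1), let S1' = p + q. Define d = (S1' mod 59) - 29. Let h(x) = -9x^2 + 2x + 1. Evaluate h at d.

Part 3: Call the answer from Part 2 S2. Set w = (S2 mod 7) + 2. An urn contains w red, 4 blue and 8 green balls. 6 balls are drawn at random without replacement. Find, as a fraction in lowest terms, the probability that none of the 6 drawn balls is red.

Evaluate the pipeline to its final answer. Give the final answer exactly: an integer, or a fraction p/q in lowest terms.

33/442

Part 1: total draws C(12,3) = 220; favorable C(7,2)*C(5,1) = 105; P = 21/44; answer 21/44
Part 2: S1 = 21/44; threaded value p + q = 65; d = -23; -9*(-23)^2 + 2*(-23)^1 + 1 = (-4761) + (-46) + (1) = -4806; answer -4806
Part 3: S2 = -4806; w = 5; total draws C(17,6) = 12376; favorable C(12,6) = 924; P = 33/442; answer 33/442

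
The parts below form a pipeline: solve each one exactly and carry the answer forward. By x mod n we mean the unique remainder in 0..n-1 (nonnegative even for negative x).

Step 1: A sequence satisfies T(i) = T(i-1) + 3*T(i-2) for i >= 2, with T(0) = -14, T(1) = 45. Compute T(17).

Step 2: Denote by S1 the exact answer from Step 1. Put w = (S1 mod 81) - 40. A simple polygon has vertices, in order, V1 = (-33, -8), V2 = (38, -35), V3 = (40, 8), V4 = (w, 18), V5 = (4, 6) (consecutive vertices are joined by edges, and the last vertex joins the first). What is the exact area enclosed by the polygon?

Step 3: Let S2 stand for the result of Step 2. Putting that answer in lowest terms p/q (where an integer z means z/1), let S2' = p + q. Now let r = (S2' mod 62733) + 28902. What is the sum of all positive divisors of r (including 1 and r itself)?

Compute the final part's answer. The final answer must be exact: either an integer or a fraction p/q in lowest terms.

43896

Step 1: T(2) = 1*(45) + 3*(-14) = 3; iterating: T(2)=3, T(3)=138, T(4)=147, T(5)=561, T(6)=1002, T(7)=2685, T(8)=5691, T(9)=13746, T(10)=30819, T(11)=72057, T(12)=164514, T(13)=380685, T(14)=874227, T(15)=2016282, T(16)=4638963, T(17)=10687809; answer 10687809
Step 2: S1 = 10687809; w = -19; cross terms: (-33*-35 - 38*-8)=1459, (38*8 - 40*-35)=1704, (40*18 - -19*8)=872, (-19*6 - 4*18)=-186, (4*-8 - -33*6)=166; twice the area = |4015| = 4015; area = 4015/2; answer 4015/2
Step 3: S2 = 4015/2; threaded value p + q = 4017; r = 32919; 32919 = 3 * 10973; sigma = (1 + 3) * (1 + 10973) = 4 * 10974 = 43896; answer 43896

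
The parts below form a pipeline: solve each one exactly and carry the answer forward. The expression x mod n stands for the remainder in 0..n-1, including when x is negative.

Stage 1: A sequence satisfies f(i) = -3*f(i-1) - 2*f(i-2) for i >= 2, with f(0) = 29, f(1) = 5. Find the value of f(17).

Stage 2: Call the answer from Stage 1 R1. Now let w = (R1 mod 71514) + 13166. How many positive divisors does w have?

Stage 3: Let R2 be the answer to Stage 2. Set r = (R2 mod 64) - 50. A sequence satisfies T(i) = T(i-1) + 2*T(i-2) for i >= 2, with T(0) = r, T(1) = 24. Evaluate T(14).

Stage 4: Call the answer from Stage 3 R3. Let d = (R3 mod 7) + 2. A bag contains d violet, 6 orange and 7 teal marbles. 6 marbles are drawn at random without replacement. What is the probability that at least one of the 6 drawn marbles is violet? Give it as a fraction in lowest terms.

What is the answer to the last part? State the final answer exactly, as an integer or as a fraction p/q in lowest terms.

205/238

Stage 1: f(2) = -3*(5) - 2*(29) = -73; iterating: f(2)=-73, f(3)=209, f(4)=-481, f(5)=1025, f(6)=-2113, f(7)=4289, f(8)=-8641, f(9)=17345, f(10)=-34753, f(11)=69569, f(12)=-139201, f(13)=278465, f(14)=-556993, f(15)=1114049, f(16)=-2228161, f(17)=4456385; answer 4456385
Stage 2: R1 = 4456385; w = 35683; 35683 = 17 * 2099; number of divisors = (1+1) * (1+1) = 4; answer 4
Stage 3: R2 = 4; r = -46; T(2) = 1*(24) + 2*(-46) = -68; iterating: T(2)=-68, T(3)=-20, T(4)=-156, T(5)=-196, T(6)=-508, T(7)=-900, T(8)=-1916, T(9)=-3716, T(10)=-7548, T(11)=-14980, T(12)=-30076, T(13)=-60036, T(14)=-120188; answer -120188
Stage 4: R3 = -120188; d = 4; total draws C(17,6) = 12376; complement C(13,6) = 1716; favorable 12376 - 1716 = 10660; P = 205/238; answer 205/238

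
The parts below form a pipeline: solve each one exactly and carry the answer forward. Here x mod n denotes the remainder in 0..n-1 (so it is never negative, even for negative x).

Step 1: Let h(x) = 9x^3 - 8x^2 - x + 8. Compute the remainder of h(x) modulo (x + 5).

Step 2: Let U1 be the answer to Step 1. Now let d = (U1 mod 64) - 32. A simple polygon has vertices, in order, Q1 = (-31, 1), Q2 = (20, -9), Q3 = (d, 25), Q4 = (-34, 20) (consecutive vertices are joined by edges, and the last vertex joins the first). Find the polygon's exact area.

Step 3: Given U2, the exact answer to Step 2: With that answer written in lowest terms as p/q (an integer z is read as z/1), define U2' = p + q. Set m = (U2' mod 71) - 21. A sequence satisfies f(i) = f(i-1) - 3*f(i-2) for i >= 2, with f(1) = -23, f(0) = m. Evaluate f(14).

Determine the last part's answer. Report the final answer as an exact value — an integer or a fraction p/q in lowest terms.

Step 1: remainder = value at the root: 9*(-5)^3 - 8*(-5)^2 - 1*(-5)^1 + 8 = (-1125) + (-200) + (5) + (8) = -1312; answer -1312
Step 2: U1 = -1312; d = 0; cross terms: (-31*-9 - 20*1)=259, (20*25 - 0*-9)=500, (0*20 - -34*25)=850, (-34*1 - -31*20)=586; twice the area = |2195| = 2195; area = 2195/2; answer 2195/2
Step 3: U2 = 2195/2; threaded value p + q = 2197; m = 46; f(2) = 1*(-23) - 3*(46) = -161; iterating: f(2)=-161, f(3)=-92, f(4)=391, f(5)=667, f(6)=-506, f(7)=-2507, f(8)=-989, f(9)=6532, f(10)=9499, f(11)=-10097, f(12)=-38594, f(13)=-8303, f(14)=107479; answer 107479

107479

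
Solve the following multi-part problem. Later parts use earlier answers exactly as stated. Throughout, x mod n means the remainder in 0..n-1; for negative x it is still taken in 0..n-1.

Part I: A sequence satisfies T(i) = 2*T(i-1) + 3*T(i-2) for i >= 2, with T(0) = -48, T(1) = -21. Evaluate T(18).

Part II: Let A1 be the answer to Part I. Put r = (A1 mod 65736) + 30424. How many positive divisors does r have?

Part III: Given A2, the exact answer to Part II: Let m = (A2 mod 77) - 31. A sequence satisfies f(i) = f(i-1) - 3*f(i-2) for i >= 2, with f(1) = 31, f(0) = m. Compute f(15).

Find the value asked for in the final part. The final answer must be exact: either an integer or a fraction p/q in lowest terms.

-65141

Part I: T(2) = 2*(-21) + 3*(-48) = -186; iterating: T(2)=-186, T(3)=-435, T(4)=-1428, T(5)=-4161, T(6)=-12606, T(7)=-37695, T(8)=-113208, T(9)=-339501, T(10)=-1018626, T(11)=-3055755, T(12)=-9167388, T(13)=-27502041, T(14)=-82506246, T(15)=-247518615, T(16)=-742555968, T(17)=-2227667781, T(18)=-6683003466; answer -6683003466
Part II: A1 = -6683003466; r = 77398; 77398 = 2 * 38699; number of divisors = (1+1) * (1+1) = 4; answer 4
Part III: A2 = 4; m = -27; f(2) = 1*(31) - 3*(-27) = 112; iterating: f(2)=112, f(3)=19, f(4)=-317, f(5)=-374, f(6)=577, f(7)=1699, f(8)=-32, f(9)=-5129, f(10)=-5033, f(11)=10354, f(12)=25453, f(13)=-5609, f(14)=-81968, f(15)=-65141; answer -65141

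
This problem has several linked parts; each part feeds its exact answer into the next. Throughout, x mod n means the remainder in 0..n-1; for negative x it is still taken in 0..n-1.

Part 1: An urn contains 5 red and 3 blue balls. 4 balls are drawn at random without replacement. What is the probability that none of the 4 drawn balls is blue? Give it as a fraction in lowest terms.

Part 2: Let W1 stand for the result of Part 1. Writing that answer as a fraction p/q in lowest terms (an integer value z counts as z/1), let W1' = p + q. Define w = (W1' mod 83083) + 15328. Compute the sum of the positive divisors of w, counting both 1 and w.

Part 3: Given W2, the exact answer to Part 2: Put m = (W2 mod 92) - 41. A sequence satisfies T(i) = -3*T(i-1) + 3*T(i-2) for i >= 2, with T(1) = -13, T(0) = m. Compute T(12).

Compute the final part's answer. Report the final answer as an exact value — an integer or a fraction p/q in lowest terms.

-37418841

Part 1: total draws C(8,4) = 70; favorable C(5,4) = 5; P = 1/14; answer 1/14
Part 2: W1 = 1/14; threaded value p + q = 15; w = 15343; 15343 = 67 * 229; sigma = (1 + 67) * (1 + 229) = 68 * 230 = 15640; answer 15640
Part 3: W2 = 15640; m = -41; T(2) = -3*(-13) + 3*(-41) = -84; iterating: T(2)=-84, T(3)=213, T(4)=-891, T(5)=3312, T(6)=-12609, T(7)=47763, T(8)=-181116, T(9)=686637, T(10)=-2603259, T(11)=9869688, T(12)=-37418841; answer -37418841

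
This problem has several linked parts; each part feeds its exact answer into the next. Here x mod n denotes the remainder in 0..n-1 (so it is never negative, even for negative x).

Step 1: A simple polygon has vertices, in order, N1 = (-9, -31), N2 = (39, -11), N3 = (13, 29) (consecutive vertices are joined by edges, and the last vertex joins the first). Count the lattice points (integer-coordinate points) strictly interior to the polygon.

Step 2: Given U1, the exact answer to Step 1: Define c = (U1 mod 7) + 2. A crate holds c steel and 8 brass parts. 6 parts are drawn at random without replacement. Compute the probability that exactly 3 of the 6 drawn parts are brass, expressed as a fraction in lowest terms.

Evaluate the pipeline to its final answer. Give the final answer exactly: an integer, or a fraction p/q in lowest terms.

Step 1: cross terms: (-9*-11 - 39*-31)=1308, (39*29 - 13*-11)=1274, (13*-31 - -9*29)=-142; twice the area = |2440| = 2440; area = 1220; boundary points = 4 + 2 + 2 = 8; strictly interior points = area - boundary/2 + 1 = 1217; answer 1217
Step 2: U1 = 1217; c = 8; total draws C(16,6) = 8008; favorable C(8,3)*C(8,3) = 3136; P = 56/143; answer 56/143

56/143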